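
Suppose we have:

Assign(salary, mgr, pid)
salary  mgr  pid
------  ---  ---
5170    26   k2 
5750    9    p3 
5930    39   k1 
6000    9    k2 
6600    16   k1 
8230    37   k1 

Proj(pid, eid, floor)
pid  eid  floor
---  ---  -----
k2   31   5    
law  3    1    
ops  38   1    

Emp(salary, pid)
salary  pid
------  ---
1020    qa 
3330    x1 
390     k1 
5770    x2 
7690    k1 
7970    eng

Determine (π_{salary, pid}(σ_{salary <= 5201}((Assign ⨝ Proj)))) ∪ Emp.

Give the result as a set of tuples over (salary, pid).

Natural join on pid: {(5170, 26, k2, 31, 5), (6000, 9, k2, 31, 5)}
σ[salary <= 5201]: keep tuples satisfying salary <= 5201 → {(5170, 26, k2, 31, 5)}
π_{salary, pid} gives {(5170, k2)}.
Taking the union: {(1020, qa), (3330, x1), (390, k1), (5170, k2), (5770, x2), (7690, k1), (7970, eng)}

{(1020, qa), (3330, x1), (390, k1), (5170, k2), (5770, x2), (7690, k1), (7970, eng)}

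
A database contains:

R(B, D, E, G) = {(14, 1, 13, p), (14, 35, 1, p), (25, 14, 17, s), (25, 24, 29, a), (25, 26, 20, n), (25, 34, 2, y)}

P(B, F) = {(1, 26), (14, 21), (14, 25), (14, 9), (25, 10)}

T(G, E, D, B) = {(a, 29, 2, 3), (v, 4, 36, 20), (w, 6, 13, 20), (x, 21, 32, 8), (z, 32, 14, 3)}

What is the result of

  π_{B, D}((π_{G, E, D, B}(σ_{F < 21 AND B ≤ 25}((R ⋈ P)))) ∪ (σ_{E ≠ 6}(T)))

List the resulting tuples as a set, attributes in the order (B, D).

{(14, 1), (14, 35), (20, 36), (25, 14), (25, 24), (25, 26), (25, 34), (3, 14), (3, 2), (8, 32)}

Natural join on B: {(14, 1, 13, p, 21), (14, 1, 13, p, 25), (14, 1, 13, p, 9), (14, 35, 1, p, 21), (14, 35, 1, p, 25), (14, 35, 1, p, 9), (25, 14, 17, s, 10), (25, 24, 29, a, 10), (25, 26, 20, n, 10), (25, 34, 2, y, 10)}
σ[F < 21 AND B ≤ 25]: keep tuples satisfying F < 21 AND B ≤ 25 → {(14, 1, 13, p, 9), (14, 35, 1, p, 9), (25, 14, 17, s, 10), (25, 24, 29, a, 10), (25, 26, 20, n, 10), (25, 34, 2, y, 10)}
π[G, E, D, B]: project onto (G, E, D, B) → {(a, 29, 24, 25), (n, 20, 26, 25), (p, 1, 35, 14), (p, 13, 1, 14), (s, 17, 14, 25), (y, 2, 34, 25)}
σ[E ≠ 6]: keep tuples satisfying E ≠ 6 → {(a, 29, 2, 3), (v, 4, 36, 20), (x, 21, 32, 8), (z, 32, 14, 3)}
Union: {(a, 29, 24, 25), (n, 20, 26, 25), (p, 1, 35, 14), (p, 13, 1, 14), (s, 17, 14, 25), (y, 2, 34, 25)} with {(a, 29, 2, 3), (v, 4, 36, 20), (x, 21, 32, 8), (z, 32, 14, 3)} → {(a, 29, 2, 3), (a, 29, 24, 25), (n, 20, 26, 25), (p, 1, 35, 14), (p, 13, 1, 14), (s, 17, 14, 25), (v, 4, 36, 20), (x, 21, 32, 8), (y, 2, 34, 25), (z, 32, 14, 3)}
π[B, D]: project onto (B, D) → {(14, 1), (14, 35), (20, 36), (25, 14), (25, 24), (25, 26), (25, 34), (3, 14), (3, 2), (8, 32)}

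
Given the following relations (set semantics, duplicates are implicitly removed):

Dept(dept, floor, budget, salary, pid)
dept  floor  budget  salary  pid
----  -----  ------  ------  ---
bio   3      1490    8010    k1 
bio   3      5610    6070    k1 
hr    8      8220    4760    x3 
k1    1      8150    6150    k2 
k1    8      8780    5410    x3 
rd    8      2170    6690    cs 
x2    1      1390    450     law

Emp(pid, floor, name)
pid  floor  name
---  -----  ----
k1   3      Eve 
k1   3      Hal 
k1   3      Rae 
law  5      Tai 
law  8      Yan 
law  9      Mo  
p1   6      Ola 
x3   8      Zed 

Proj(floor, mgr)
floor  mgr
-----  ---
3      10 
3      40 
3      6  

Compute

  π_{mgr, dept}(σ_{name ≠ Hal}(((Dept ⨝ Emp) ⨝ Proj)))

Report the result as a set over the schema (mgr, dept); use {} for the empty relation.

{(10, bio), (40, bio), (6, bio)}

Dept ⋈ Emp (natural join on floor, pid): {(bio, 3, 1490, 8010, k1, Eve), (bio, 3, 1490, 8010, k1, Hal), (bio, 3, 1490, 8010, k1, Rae), (bio, 3, 5610, 6070, k1, Eve), (bio, 3, 5610, 6070, k1, Hal), (bio, 3, 5610, 6070, k1, Rae), (hr, 8, 8220, 4760, x3, Zed), (k1, 8, 8780, 5410, x3, Zed)}
(Dept ⨝ Emp) ⋈ Proj (natural join on floor): {(bio, 3, 1490, 8010, k1, Eve, 10), (bio, 3, 1490, 8010, k1, Eve, 40), (bio, 3, 1490, 8010, k1, Eve, 6), (bio, 3, 1490, 8010, k1, Hal, 10), (bio, 3, 1490, 8010, k1, Hal, 40), (bio, 3, 1490, 8010, k1, Hal, 6), (bio, 3, 1490, 8010, k1, Rae, 10), (bio, 3, 1490, 8010, k1, Rae, 40), (bio, 3, 1490, 8010, k1, Rae, 6), (bio, 3, 5610, 6070, k1, Eve, 10), (bio, 3, 5610, 6070, k1, Eve, 40), (bio, 3, 5610, 6070, k1, Eve, 6), (bio, 3, 5610, 6070, k1, Hal, 10), (bio, 3, 5610, 6070, k1, Hal, 40), (bio, 3, 5610, 6070, k1, Hal, 6), (bio, 3, 5610, 6070, k1, Rae, 10), (bio, 3, 5610, 6070, k1, Rae, 40), (bio, 3, 5610, 6070, k1, Rae, 6)}
Filtering on name ≠ Hal leaves {(bio, 3, 1490, 8010, k1, Eve, 10), (bio, 3, 1490, 8010, k1, Eve, 40), (bio, 3, 1490, 8010, k1, Eve, 6), (bio, 3, 1490, 8010, k1, Rae, 10), (bio, 3, 1490, 8010, k1, Rae, 40), (bio, 3, 1490, 8010, k1, Rae, 6), (bio, 3, 5610, 6070, k1, Eve, 10), (bio, 3, 5610, 6070, k1, Eve, 40), (bio, 3, 5610, 6070, k1, Eve, 6), (bio, 3, 5610, 6070, k1, Rae, 10), (bio, 3, 5610, 6070, k1, Rae, 40), (bio, 3, 5610, 6070, k1, Rae, 6)}.
Keep only column(s) mgr, dept (9 duplicate(s) eliminated): {(10, bio), (40, bio), (6, bio)}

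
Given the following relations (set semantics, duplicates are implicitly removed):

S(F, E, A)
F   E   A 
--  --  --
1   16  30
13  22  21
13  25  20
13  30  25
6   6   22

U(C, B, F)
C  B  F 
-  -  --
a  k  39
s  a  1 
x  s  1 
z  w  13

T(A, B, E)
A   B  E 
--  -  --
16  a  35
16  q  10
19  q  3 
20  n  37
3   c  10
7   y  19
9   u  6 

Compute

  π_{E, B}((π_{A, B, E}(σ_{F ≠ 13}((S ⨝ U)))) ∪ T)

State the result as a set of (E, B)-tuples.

Joining S and U on F yields {(1, 16, 30, s, a), (1, 16, 30, x, s), (13, 22, 21, z, w), (13, 25, 20, z, w), (13, 30, 25, z, w)}.
Apply σ_{F ≠ 13}; surviving tuples: {(1, 16, 30, s, a), (1, 16, 30, x, s)}
π[A, B, E]: project onto (A, B, E) → {(30, a, 16), (30, s, 16)}
Set union of the two operands is {(16, a, 35), (16, q, 10), (19, q, 3), (20, n, 37), (3, c, 10), (30, a, 16), (30, s, 16), (7, y, 19), (9, u, 6)}.
π[E, B]: project onto (E, B) → {(10, c), (10, q), (16, a), (16, s), (19, y), (3, q), (35, a), (37, n), (6, u)}

{(10, c), (10, q), (16, a), (16, s), (19, y), (3, q), (35, a), (37, n), (6, u)}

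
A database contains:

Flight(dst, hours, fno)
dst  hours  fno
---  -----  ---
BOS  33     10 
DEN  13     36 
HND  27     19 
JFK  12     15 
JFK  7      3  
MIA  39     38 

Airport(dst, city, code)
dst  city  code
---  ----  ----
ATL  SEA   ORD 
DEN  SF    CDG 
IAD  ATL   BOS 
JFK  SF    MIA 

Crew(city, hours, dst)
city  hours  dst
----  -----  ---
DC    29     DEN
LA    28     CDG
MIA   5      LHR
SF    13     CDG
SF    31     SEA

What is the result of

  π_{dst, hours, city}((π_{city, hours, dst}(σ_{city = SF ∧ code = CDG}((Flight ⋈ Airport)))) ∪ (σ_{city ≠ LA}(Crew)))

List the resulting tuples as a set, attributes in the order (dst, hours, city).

{(CDG, 13, SF), (DEN, 13, SF), (DEN, 29, DC), (LHR, 5, MIA), (SEA, 31, SF)}

Joining Flight and Airport on dst yields {(DEN, 13, 36, SF, CDG), (JFK, 12, 15, SF, MIA), (JFK, 7, 3, SF, MIA)}.
Selection city = SF ∧ code = CDG: {(DEN, 13, 36, SF, CDG)}
Keep only column(s) city, hours, dst: {(SF, 13, DEN)}
Selection city ≠ LA: {(DC, 29, DEN), (MIA, 5, LHR), (SF, 13, CDG), (SF, 31, SEA)}
Union: {(SF, 13, DEN)} with {(DC, 29, DEN), (MIA, 5, LHR), (SF, 13, CDG), (SF, 31, SEA)} → {(DC, 29, DEN), (MIA, 5, LHR), (SF, 13, CDG), (SF, 13, DEN), (SF, 31, SEA)}
Keep only column(s) dst, hours, city: {(CDG, 13, SF), (DEN, 13, SF), (DEN, 29, DC), (LHR, 5, MIA), (SEA, 31, SF)}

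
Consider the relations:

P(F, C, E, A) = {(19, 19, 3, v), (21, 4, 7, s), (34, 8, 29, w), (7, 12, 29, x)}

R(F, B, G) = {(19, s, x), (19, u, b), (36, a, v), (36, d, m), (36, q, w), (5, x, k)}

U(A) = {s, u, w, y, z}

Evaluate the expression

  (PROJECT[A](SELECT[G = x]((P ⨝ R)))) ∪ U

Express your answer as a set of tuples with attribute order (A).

{s, u, v, w, y, z}

Natural join on F: {(19, 19, 3, v, s, x), (19, 19, 3, v, u, b)}
Selection G = x: {(19, 19, 3, v, s, x)}
π[A]: project onto (A) → {v}
Set union of the two operands is {s, u, v, w, y, z}.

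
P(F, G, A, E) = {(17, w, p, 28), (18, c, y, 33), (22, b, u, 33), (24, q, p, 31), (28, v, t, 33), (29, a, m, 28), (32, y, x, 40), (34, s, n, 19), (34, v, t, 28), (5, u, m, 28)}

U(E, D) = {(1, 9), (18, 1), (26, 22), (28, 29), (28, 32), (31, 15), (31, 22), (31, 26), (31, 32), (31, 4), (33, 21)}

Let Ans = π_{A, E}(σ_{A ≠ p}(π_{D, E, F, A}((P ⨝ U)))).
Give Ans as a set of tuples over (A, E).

Joining P and U on E yields {(17, w, p, 28, 29), (17, w, p, 28, 32), (18, c, y, 33, 21), (22, b, u, 33, 21), (24, q, p, 31, 15), (24, q, p, 31, 22), (24, q, p, 31, 26), (24, q, p, 31, 32), (24, q, p, 31, 4), (28, v, t, 33, 21), (29, a, m, 28, 29), (29, a, m, 28, 32), (34, v, t, 28, 29), (34, v, t, 28, 32), (5, u, m, 28, 29), (5, u, m, 28, 32)}.
π[D, E, F, A]: project onto (D, E, F, A) → {(15, 31, 24, p), (21, 33, 18, y), (21, 33, 22, u), (21, 33, 28, t), (22, 31, 24, p), (26, 31, 24, p), (29, 28, 17, p), (29, 28, 29, m), (29, 28, 34, t), (29, 28, 5, m), (32, 28, 17, p), (32, 28, 29, m), (32, 28, 34, t), (32, 28, 5, m), (32, 31, 24, p), (4, 31, 24, p)}
Apply σ_{A ≠ p}; surviving tuples: {(21, 33, 18, y), (21, 33, 22, u), (21, 33, 28, t), (29, 28, 29, m), (29, 28, 34, t), (29, 28, 5, m), (32, 28, 29, m), (32, 28, 34, t), (32, 28, 5, m)}
π[A, E]: project onto (A, E) (4 duplicate(s) eliminated) → {(m, 28), (t, 28), (t, 33), (u, 33), (y, 33)}

{(m, 28), (t, 28), (t, 33), (u, 33), (y, 33)}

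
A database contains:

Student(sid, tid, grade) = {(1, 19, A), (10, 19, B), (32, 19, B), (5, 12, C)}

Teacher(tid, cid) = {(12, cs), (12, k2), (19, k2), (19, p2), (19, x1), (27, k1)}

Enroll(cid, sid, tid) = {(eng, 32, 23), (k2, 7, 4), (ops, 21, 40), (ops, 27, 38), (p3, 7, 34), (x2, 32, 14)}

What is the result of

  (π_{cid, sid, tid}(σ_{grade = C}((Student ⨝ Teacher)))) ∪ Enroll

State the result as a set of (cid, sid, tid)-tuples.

Student ⋈ Teacher (natural join on tid): {(1, 19, A, k2), (1, 19, A, p2), (1, 19, A, x1), (10, 19, B, k2), (10, 19, B, p2), (10, 19, B, x1), (32, 19, B, k2), (32, 19, B, p2), (32, 19, B, x1), (5, 12, C, cs), (5, 12, C, k2)}
Apply σ_{grade = C}; surviving tuples: {(5, 12, C, cs), (5, 12, C, k2)}
Keep only column(s) cid, sid, tid: {(cs, 5, 12), (k2, 5, 12)}
Taking the union: {(cs, 5, 12), (eng, 32, 23), (k2, 5, 12), (k2, 7, 4), (ops, 21, 40), (ops, 27, 38), (p3, 7, 34), (x2, 32, 14)}

{(cs, 5, 12), (eng, 32, 23), (k2, 5, 12), (k2, 7, 4), (ops, 21, 40), (ops, 27, 38), (p3, 7, 34), (x2, 32, 14)}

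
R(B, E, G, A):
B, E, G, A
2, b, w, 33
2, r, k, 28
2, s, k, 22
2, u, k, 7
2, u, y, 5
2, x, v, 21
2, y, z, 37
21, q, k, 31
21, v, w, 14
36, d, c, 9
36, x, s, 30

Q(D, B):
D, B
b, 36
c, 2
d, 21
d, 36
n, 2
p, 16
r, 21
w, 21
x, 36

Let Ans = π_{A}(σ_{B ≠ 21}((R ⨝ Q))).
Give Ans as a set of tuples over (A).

{21, 22, 28, 30, 33, 37, 5, 7, 9}

Natural join on B: {(2, b, w, 33, c), (2, b, w, 33, n), (2, r, k, 28, c), (2, r, k, 28, n), (2, s, k, 22, c), (2, s, k, 22, n), (2, u, k, 7, c), (2, u, k, 7, n), (2, u, y, 5, c), (2, u, y, 5, n), (2, x, v, 21, c), (2, x, v, 21, n), (2, y, z, 37, c), (2, y, z, 37, n), (21, q, k, 31, d), (21, q, k, 31, r), (21, q, k, 31, w), (21, v, w, 14, d), (21, v, w, 14, r), (21, v, w, 14, w), (36, d, c, 9, b), (36, d, c, 9, d), (36, d, c, 9, x), (36, x, s, 30, b), (36, x, s, 30, d), (36, x, s, 30, x)}
Filtering on B ≠ 21 leaves {(2, b, w, 33, c), (2, b, w, 33, n), (2, r, k, 28, c), (2, r, k, 28, n), (2, s, k, 22, c), (2, s, k, 22, n), (2, u, k, 7, c), (2, u, k, 7, n), (2, u, y, 5, c), (2, u, y, 5, n), (2, x, v, 21, c), (2, x, v, 21, n), (2, y, z, 37, c), (2, y, z, 37, n), (36, d, c, 9, b), (36, d, c, 9, d), (36, d, c, 9, x), (36, x, s, 30, b), (36, x, s, 30, d), (36, x, s, 30, x)}.
Projecting to A (11 duplicate(s) eliminated): {21, 22, 28, 30, 33, 37, 5, 7, 9}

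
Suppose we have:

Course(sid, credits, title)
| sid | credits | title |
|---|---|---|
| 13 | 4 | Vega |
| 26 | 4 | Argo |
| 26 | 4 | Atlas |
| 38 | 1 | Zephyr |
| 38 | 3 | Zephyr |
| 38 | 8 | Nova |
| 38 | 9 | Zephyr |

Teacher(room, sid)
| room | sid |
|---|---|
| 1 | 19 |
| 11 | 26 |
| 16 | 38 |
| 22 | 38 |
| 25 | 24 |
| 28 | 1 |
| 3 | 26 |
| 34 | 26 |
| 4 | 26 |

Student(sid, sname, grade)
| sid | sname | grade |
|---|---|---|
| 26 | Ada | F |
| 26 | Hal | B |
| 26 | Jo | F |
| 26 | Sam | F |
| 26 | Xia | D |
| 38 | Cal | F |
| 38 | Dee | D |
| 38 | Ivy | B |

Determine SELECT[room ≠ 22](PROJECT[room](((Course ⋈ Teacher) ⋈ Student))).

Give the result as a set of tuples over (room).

{11, 16, 3, 34, 4}

Joining Course and Teacher on sid yields {(26, 4, Argo, 11), (26, 4, Argo, 3), (26, 4, Argo, 34), (26, 4, Argo, 4), (26, 4, Atlas, 11), (26, 4, Atlas, 3), (26, 4, Atlas, 34), (26, 4, Atlas, 4), (38, 1, Zephyr, 16), (38, 1, Zephyr, 22), (38, 3, Zephyr, 16), (38, 3, Zephyr, 22), (38, 8, Nova, 16), (38, 8, Nova, 22), (38, 9, Zephyr, 16), (38, 9, Zephyr, 22)}.
Joining (Course ⋈ Teacher) and Student on sid yields {(26, 4, Argo, 11, Ada, F), (26, 4, Argo, 11, Hal, B), (26, 4, Argo, 11, Jo, F), (26, 4, Argo, 11, Sam, F), (26, 4, Argo, 11, Xia, D), (26, 4, Argo, 3, Ada, F), (26, 4, Argo, 3, Hal, B), (26, 4, Argo, 3, Jo, F), (26, 4, Argo, 3, Sam, F), (26, 4, Argo, 3, Xia, D), (26, 4, Argo, 34, Ada, F), (26, 4, Argo, 34, Hal, B), (26, 4, Argo, 34, Jo, F), (26, 4, Argo, 34, Sam, F), (26, 4, Argo, 34, Xia, D), (26, 4, Argo, 4, Ada, F), (26, 4, Argo, 4, Hal, B), (26, 4, Argo, 4, Jo, F), (26, 4, Argo, 4, Sam, F), (26, 4, Argo, 4, Xia, D), (26, 4, Atlas, 11, Ada, F), (26, 4, Atlas, 11, Hal, B), (26, 4, Atlas, 11, Jo, F), (26, 4, Atlas, 11, Sam, F), (26, 4, Atlas, 11, Xia, D), (26, 4, Atlas, 3, Ada, F), (26, 4, Atlas, 3, Hal, B), (26, 4, Atlas, 3, Jo, F), (26, 4, Atlas, 3, Sam, F), (26, 4, Atlas, 3, Xia, D), (26, 4, Atlas, 34, Ada, F), (26, 4, Atlas, 34, Hal, B), (26, 4, Atlas, 34, Jo, F), (26, 4, Atlas, 34, Sam, F), (26, 4, Atlas, 34, Xia, D), (26, 4, Atlas, 4, Ada, F), (26, 4, Atlas, 4, Hal, B), (26, 4, Atlas, 4, Jo, F), (26, 4, Atlas, 4, Sam, F), (26, 4, Atlas, 4, Xia, D), (38, 1, Zephyr, 16, Cal, F), (38, 1, Zephyr, 16, Dee, D), (38, 1, Zephyr, 16, Ivy, B), (38, 1, Zephyr, 22, Cal, F), (38, 1, Zephyr, 22, Dee, D), (38, 1, Zephyr, 22, Ivy, B), (38, 3, Zephyr, 16, Cal, F), (38, 3, Zephyr, 16, Dee, D), (38, 3, Zephyr, 16, Ivy, B), (38, 3, Zephyr, 22, Cal, F), (38, 3, Zephyr, 22, Dee, D), (38, 3, Zephyr, 22, Ivy, B), (38, 8, Nova, 16, Cal, F), (38, 8, Nova, 16, Dee, D), (38, 8, Nova, 16, Ivy, B), (38, 8, Nova, 22, Cal, F), (38, 8, Nova, 22, Dee, D), (38, 8, Nova, 22, Ivy, B), (38, 9, Zephyr, 16, Cal, F), (38, 9, Zephyr, 16, Dee, D), (38, 9, Zephyr, 16, Ivy, B), (38, 9, Zephyr, 22, Cal, F), (38, 9, Zephyr, 22, Dee, D), (38, 9, Zephyr, 22, Ivy, B)}.
Keep only column(s) room (58 duplicate(s) eliminated): {11, 16, 22, 3, 34, 4}
Selection room ≠ 22: {11, 16, 3, 34, 4}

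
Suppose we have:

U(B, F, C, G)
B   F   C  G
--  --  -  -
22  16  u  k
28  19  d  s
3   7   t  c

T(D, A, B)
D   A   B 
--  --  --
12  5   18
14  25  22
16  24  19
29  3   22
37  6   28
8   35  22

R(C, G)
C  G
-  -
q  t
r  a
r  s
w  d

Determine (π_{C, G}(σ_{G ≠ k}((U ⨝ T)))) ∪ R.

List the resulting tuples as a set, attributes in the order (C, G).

{(d, s), (q, t), (r, a), (r, s), (w, d)}

Natural join on B: {(22, 16, u, k, 14, 25), (22, 16, u, k, 29, 3), (22, 16, u, k, 8, 35), (28, 19, d, s, 37, 6)}
σ[G ≠ k]: keep tuples satisfying G ≠ k → {(28, 19, d, s, 37, 6)}
Projecting to C, G: {(d, s)}
Union: {(d, s)} with {(q, t), (r, a), (r, s), (w, d)} → {(d, s), (q, t), (r, a), (r, s), (w, d)}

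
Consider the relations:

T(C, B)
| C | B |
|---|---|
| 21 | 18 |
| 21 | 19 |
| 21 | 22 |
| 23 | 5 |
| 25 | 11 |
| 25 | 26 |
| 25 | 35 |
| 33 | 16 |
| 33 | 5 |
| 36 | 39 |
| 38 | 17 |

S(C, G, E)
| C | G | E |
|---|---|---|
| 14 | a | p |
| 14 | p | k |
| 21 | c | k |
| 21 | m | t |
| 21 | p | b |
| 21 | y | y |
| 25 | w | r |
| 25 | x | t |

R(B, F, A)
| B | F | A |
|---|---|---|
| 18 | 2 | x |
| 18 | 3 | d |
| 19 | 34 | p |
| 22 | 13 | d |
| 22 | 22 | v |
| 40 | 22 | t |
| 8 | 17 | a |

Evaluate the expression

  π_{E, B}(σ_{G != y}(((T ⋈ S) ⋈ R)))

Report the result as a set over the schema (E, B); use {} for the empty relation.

{(b, 18), (b, 19), (b, 22), (k, 18), (k, 19), (k, 22), (t, 18), (t, 19), (t, 22)}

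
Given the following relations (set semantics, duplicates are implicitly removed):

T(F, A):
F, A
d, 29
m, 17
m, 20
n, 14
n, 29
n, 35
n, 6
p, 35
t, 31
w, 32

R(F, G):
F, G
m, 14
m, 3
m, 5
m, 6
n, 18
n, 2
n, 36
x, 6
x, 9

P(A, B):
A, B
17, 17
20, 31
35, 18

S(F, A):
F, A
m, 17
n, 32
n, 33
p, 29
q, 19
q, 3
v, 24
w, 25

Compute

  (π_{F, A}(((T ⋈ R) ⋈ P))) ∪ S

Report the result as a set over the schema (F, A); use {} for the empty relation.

T ⋈ R (natural join on F): {(m, 17, 14), (m, 17, 3), (m, 17, 5), (m, 17, 6), (m, 20, 14), (m, 20, 3), (m, 20, 5), (m, 20, 6), (n, 14, 18), (n, 14, 2), (n, 14, 36), (n, 29, 18), (n, 29, 2), (n, 29, 36), (n, 35, 18), (n, 35, 2), (n, 35, 36), (n, 6, 18), (n, 6, 2), (n, 6, 36)}
(T ⋈ R) ⋈ P (natural join on A): {(m, 17, 14, 17), (m, 17, 3, 17), (m, 17, 5, 17), (m, 17, 6, 17), (m, 20, 14, 31), (m, 20, 3, 31), (m, 20, 5, 31), (m, 20, 6, 31), (n, 35, 18, 18), (n, 35, 2, 18), (n, 35, 36, 18)}
Projecting to F, A (8 duplicate(s) eliminated): {(m, 17), (m, 20), (n, 35)}
Set union of the two operands is {(m, 17), (m, 20), (n, 32), (n, 33), (n, 35), (p, 29), (q, 19), (q, 3), (v, 24), (w, 25)}.

{(m, 17), (m, 20), (n, 32), (n, 33), (n, 35), (p, 29), (q, 19), (q, 3), (v, 24), (w, 25)}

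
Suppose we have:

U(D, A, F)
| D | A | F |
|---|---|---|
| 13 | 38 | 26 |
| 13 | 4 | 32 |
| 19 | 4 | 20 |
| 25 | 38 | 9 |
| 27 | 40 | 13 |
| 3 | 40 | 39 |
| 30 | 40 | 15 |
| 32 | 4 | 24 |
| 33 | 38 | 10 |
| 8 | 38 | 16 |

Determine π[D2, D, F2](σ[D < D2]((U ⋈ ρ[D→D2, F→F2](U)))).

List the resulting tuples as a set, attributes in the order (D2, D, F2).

ρ[D→D2, F→F2]: schema becomes (D2, A, F2); tuples unchanged.
Natural join on A: {(13, 38, 26, 13, 26), (13, 38, 26, 25, 9), (13, 38, 26, 33, 10), (13, 38, 26, 8, 16), (13, 4, 32, 13, 32), (13, 4, 32, 19, 20), (13, 4, 32, 32, 24), (19, 4, 20, 13, 32), (19, 4, 20, 19, 20), (19, 4, 20, 32, 24), (25, 38, 9, 13, 26), (25, 38, 9, 25, 9), (25, 38, 9, 33, 10), (25, 38, 9, 8, 16), (27, 40, 13, 27, 13), (27, 40, 13, 3, 39), (27, 40, 13, 30, 15), (3, 40, 39, 27, 13), (3, 40, 39, 3, 39), (3, 40, 39, 30, 15), (30, 40, 15, 27, 13), (30, 40, 15, 3, 39), (30, 40, 15, 30, 15), (32, 4, 24, 13, 32), (32, 4, 24, 19, 20), (32, 4, 24, 32, 24), (33, 38, 10, 13, 26), (33, 38, 10, 25, 9), (33, 38, 10, 33, 10), (33, 38, 10, 8, 16), (8, 38, 16, 13, 26), (8, 38, 16, 25, 9), (8, 38, 16, 33, 10), (8, 38, 16, 8, 16)}
Filtering on D < D2 leaves {(13, 38, 26, 25, 9), (13, 38, 26, 33, 10), (13, 4, 32, 19, 20), (13, 4, 32, 32, 24), (19, 4, 20, 32, 24), (25, 38, 9, 33, 10), (27, 40, 13, 30, 15), (3, 40, 39, 27, 13), (3, 40, 39, 30, 15), (8, 38, 16, 13, 26), (8, 38, 16, 25, 9), (8, 38, 16, 33, 10)}.
π_{D2, D, F2} gives {(13, 8, 26), (19, 13, 20), (25, 13, 9), (25, 8, 9), (27, 3, 13), (30, 27, 15), (30, 3, 15), (32, 13, 24), (32, 19, 24), (33, 13, 10), (33, 25, 10), (33, 8, 10)}.

{(13, 8, 26), (19, 13, 20), (25, 13, 9), (25, 8, 9), (27, 3, 13), (30, 27, 15), (30, 3, 15), (32, 13, 24), (32, 19, 24), (33, 13, 10), (33, 25, 10), (33, 8, 10)}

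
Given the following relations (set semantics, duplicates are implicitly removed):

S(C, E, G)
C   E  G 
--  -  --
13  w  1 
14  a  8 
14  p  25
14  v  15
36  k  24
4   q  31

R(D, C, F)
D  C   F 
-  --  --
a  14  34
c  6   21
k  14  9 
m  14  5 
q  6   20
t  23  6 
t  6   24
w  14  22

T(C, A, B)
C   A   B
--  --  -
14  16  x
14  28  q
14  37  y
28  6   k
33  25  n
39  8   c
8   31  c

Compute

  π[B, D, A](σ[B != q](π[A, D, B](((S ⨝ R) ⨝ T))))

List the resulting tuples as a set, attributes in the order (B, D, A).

Joining S and R on C yields {(14, a, 8, a, 34), (14, a, 8, k, 9), (14, a, 8, m, 5), (14, a, 8, w, 22), (14, p, 25, a, 34), (14, p, 25, k, 9), (14, p, 25, m, 5), (14, p, 25, w, 22), (14, v, 15, a, 34), (14, v, 15, k, 9), (14, v, 15, m, 5), (14, v, 15, w, 22)}.
Joining (S ⨝ R) and T on C yields {(14, a, 8, a, 34, 16, x), (14, a, 8, a, 34, 28, q), (14, a, 8, a, 34, 37, y), (14, a, 8, k, 9, 16, x), (14, a, 8, k, 9, 28, q), (14, a, 8, k, 9, 37, y), (14, a, 8, m, 5, 16, x), (14, a, 8, m, 5, 28, q), (14, a, 8, m, 5, 37, y), (14, a, 8, w, 22, 16, x), (14, a, 8, w, 22, 28, q), (14, a, 8, w, 22, 37, y), (14, p, 25, a, 34, 16, x), (14, p, 25, a, 34, 28, q), (14, p, 25, a, 34, 37, y), (14, p, 25, k, 9, 16, x), (14, p, 25, k, 9, 28, q), (14, p, 25, k, 9, 37, y), (14, p, 25, m, 5, 16, x), (14, p, 25, m, 5, 28, q), (14, p, 25, m, 5, 37, y), (14, p, 25, w, 22, 16, x), (14, p, 25, w, 22, 28, q), (14, p, 25, w, 22, 37, y), (14, v, 15, a, 34, 16, x), (14, v, 15, a, 34, 28, q), (14, v, 15, a, 34, 37, y), (14, v, 15, k, 9, 16, x), (14, v, 15, k, 9, 28, q), (14, v, 15, k, 9, 37, y), (14, v, 15, m, 5, 16, x), (14, v, 15, m, 5, 28, q), (14, v, 15, m, 5, 37, y), (14, v, 15, w, 22, 16, x), (14, v, 15, w, 22, 28, q), (14, v, 15, w, 22, 37, y)}.
π[A, D, B]: project onto (A, D, B) (24 duplicate(s) eliminated) → {(16, a, x), (16, k, x), (16, m, x), (16, w, x), (28, a, q), (28, k, q), (28, m, q), (28, w, q), (37, a, y), (37, k, y), (37, m, y), (37, w, y)}
Apply σ_{B != q}; surviving tuples: {(16, a, x), (16, k, x), (16, m, x), (16, w, x), (37, a, y), (37, k, y), (37, m, y), (37, w, y)}
π[B, D, A]: project onto (B, D, A) → {(x, a, 16), (x, k, 16), (x, m, 16), (x, w, 16), (y, a, 37), (y, k, 37), (y, m, 37), (y, w, 37)}

{(x, a, 16), (x, k, 16), (x, m, 16), (x, w, 16), (y, a, 37), (y, k, 37), (y, m, 37), (y, w, 37)}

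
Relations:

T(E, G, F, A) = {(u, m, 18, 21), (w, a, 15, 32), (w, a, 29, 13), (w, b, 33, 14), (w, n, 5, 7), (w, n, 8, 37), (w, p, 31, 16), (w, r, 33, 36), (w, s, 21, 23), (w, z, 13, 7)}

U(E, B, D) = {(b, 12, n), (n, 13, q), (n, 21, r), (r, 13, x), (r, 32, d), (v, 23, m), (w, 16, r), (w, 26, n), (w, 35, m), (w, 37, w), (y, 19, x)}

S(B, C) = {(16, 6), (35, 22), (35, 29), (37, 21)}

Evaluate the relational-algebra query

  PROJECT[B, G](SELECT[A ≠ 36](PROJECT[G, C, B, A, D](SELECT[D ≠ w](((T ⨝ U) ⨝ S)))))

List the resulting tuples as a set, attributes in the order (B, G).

{(16, a), (16, b), (16, n), (16, p), (16, s), (16, z), (35, a), (35, b), (35, n), (35, p), (35, s), (35, z)}

Natural join on E: {(w, a, 15, 32, 16, r), (w, a, 15, 32, 26, n), (w, a, 15, 32, 35, m), (w, a, 15, 32, 37, w), (w, a, 29, 13, 16, r), (w, a, 29, 13, 26, n), (w, a, 29, 13, 35, m), (w, a, 29, 13, 37, w), (w, b, 33, 14, 16, r), (w, b, 33, 14, 26, n), (w, b, 33, 14, 35, m), (w, b, 33, 14, 37, w), (w, n, 5, 7, 16, r), (w, n, 5, 7, 26, n), (w, n, 5, 7, 35, m), (w, n, 5, 7, 37, w), (w, n, 8, 37, 16, r), (w, n, 8, 37, 26, n), (w, n, 8, 37, 35, m), (w, n, 8, 37, 37, w), (w, p, 31, 16, 16, r), (w, p, 31, 16, 26, n), (w, p, 31, 16, 35, m), (w, p, 31, 16, 37, w), (w, r, 33, 36, 16, r), (w, r, 33, 36, 26, n), (w, r, 33, 36, 35, m), (w, r, 33, 36, 37, w), (w, s, 21, 23, 16, r), (w, s, 21, 23, 26, n), (w, s, 21, 23, 35, m), (w, s, 21, 23, 37, w), (w, z, 13, 7, 16, r), (w, z, 13, 7, 26, n), (w, z, 13, 7, 35, m), (w, z, 13, 7, 37, w)}
Natural join on B: {(w, a, 15, 32, 16, r, 6), (w, a, 15, 32, 35, m, 22), (w, a, 15, 32, 35, m, 29), (w, a, 15, 32, 37, w, 21), (w, a, 29, 13, 16, r, 6), (w, a, 29, 13, 35, m, 22), (w, a, 29, 13, 35, m, 29), (w, a, 29, 13, 37, w, 21), (w, b, 33, 14, 16, r, 6), (w, b, 33, 14, 35, m, 22), (w, b, 33, 14, 35, m, 29), (w, b, 33, 14, 37, w, 21), (w, n, 5, 7, 16, r, 6), (w, n, 5, 7, 35, m, 22), (w, n, 5, 7, 35, m, 29), (w, n, 5, 7, 37, w, 21), (w, n, 8, 37, 16, r, 6), (w, n, 8, 37, 35, m, 22), (w, n, 8, 37, 35, m, 29), (w, n, 8, 37, 37, w, 21), (w, p, 31, 16, 16, r, 6), (w, p, 31, 16, 35, m, 22), (w, p, 31, 16, 35, m, 29), (w, p, 31, 16, 37, w, 21), (w, r, 33, 36, 16, r, 6), (w, r, 33, 36, 35, m, 22), (w, r, 33, 36, 35, m, 29), (w, r, 33, 36, 37, w, 21), (w, s, 21, 23, 16, r, 6), (w, s, 21, 23, 35, m, 22), (w, s, 21, 23, 35, m, 29), (w, s, 21, 23, 37, w, 21), (w, z, 13, 7, 16, r, 6), (w, z, 13, 7, 35, m, 22), (w, z, 13, 7, 35, m, 29), (w, z, 13, 7, 37, w, 21)}
σ[D ≠ w]: keep tuples satisfying D ≠ w → {(w, a, 15, 32, 16, r, 6), (w, a, 15, 32, 35, m, 22), (w, a, 15, 32, 35, m, 29), (w, a, 29, 13, 16, r, 6), (w, a, 29, 13, 35, m, 22), (w, a, 29, 13, 35, m, 29), (w, b, 33, 14, 16, r, 6), (w, b, 33, 14, 35, m, 22), (w, b, 33, 14, 35, m, 29), (w, n, 5, 7, 16, r, 6), (w, n, 5, 7, 35, m, 22), (w, n, 5, 7, 35, m, 29), (w, n, 8, 37, 16, r, 6), (w, n, 8, 37, 35, m, 22), (w, n, 8, 37, 35, m, 29), (w, p, 31, 16, 16, r, 6), (w, p, 31, 16, 35, m, 22), (w, p, 31, 16, 35, m, 29), (w, r, 33, 36, 16, r, 6), (w, r, 33, 36, 35, m, 22), (w, r, 33, 36, 35, m, 29), (w, s, 21, 23, 16, r, 6), (w, s, 21, 23, 35, m, 22), (w, s, 21, 23, 35, m, 29), (w, z, 13, 7, 16, r, 6), (w, z, 13, 7, 35, m, 22), (w, z, 13, 7, 35, m, 29)}
π_{G, C, B, A, D} gives {(a, 22, 35, 13, m), (a, 22, 35, 32, m), (a, 29, 35, 13, m), (a, 29, 35, 32, m), (a, 6, 16, 13, r), (a, 6, 16, 32, r), (b, 22, 35, 14, m), (b, 29, 35, 14, m), (b, 6, 16, 14, r), (n, 22, 35, 37, m), (n, 22, 35, 7, m), (n, 29, 35, 37, m), (n, 29, 35, 7, m), (n, 6, 16, 37, r), (n, 6, 16, 7, r), (p, 22, 35, 16, m), (p, 29, 35, 16, m), (p, 6, 16, 16, r), (r, 22, 35, 36, m), (r, 29, 35, 36, m), (r, 6, 16, 36, r), (s, 22, 35, 23, m), (s, 29, 35, 23, m), (s, 6, 16, 23, r), (z, 22, 35, 7, m), (z, 29, 35, 7, m), (z, 6, 16, 7, r)}.
σ[A ≠ 36]: keep tuples satisfying A ≠ 36 → {(a, 22, 35, 13, m), (a, 22, 35, 32, m), (a, 29, 35, 13, m), (a, 29, 35, 32, m), (a, 6, 16, 13, r), (a, 6, 16, 32, r), (b, 22, 35, 14, m), (b, 29, 35, 14, m), (b, 6, 16, 14, r), (n, 22, 35, 37, m), (n, 22, 35, 7, m), (n, 29, 35, 37, m), (n, 29, 35, 7, m), (n, 6, 16, 37, r), (n, 6, 16, 7, r), (p, 22, 35, 16, m), (p, 29, 35, 16, m), (p, 6, 16, 16, r), (s, 22, 35, 23, m), (s, 29, 35, 23, m), (s, 6, 16, 23, r), (z, 22, 35, 7, m), (z, 29, 35, 7, m), (z, 6, 16, 7, r)}
π_{B, G} gives {(16, a), (16, b), (16, n), (16, p), (16, s), (16, z), (35, a), (35, b), (35, n), (35, p), (35, s), (35, z)} (12 duplicate(s) eliminated).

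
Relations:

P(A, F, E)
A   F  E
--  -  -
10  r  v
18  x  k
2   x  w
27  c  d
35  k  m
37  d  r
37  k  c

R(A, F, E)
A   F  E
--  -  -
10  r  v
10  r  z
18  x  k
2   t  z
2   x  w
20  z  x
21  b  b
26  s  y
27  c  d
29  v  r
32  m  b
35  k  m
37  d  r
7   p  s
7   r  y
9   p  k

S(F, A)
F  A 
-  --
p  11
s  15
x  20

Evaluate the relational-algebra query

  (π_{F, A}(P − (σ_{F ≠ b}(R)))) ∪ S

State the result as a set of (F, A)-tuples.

{(k, 37), (p, 11), (s, 15), (x, 20)}

σ[F ≠ b]: keep tuples satisfying F ≠ b → {(10, r, v), (10, r, z), (18, x, k), (2, t, z), (2, x, w), (20, z, x), (26, s, y), (27, c, d), (29, v, r), (32, m, b), (35, k, m), (37, d, r), (7, p, s), (7, r, y), (9, p, k)}
Set difference of the two operands is {(37, k, c)}.
Keep only column(s) F, A: {(k, 37)}
Set union of the two operands is {(k, 37), (p, 11), (s, 15), (x, 20)}.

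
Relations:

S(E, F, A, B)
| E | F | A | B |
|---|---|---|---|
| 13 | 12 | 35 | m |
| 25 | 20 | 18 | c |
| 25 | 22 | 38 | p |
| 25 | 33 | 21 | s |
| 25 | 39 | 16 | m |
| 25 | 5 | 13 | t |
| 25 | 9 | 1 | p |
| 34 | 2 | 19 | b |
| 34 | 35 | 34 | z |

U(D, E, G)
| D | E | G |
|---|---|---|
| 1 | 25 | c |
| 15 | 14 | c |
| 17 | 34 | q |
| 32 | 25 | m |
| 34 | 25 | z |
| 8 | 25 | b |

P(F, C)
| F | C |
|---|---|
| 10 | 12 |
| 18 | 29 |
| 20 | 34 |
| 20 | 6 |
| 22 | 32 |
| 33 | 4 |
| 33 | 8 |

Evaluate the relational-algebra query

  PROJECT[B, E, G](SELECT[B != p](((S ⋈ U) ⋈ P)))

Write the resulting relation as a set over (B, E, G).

{(c, 25, b), (c, 25, c), (c, 25, m), (c, 25, z), (s, 25, b), (s, 25, c), (s, 25, m), (s, 25, z)}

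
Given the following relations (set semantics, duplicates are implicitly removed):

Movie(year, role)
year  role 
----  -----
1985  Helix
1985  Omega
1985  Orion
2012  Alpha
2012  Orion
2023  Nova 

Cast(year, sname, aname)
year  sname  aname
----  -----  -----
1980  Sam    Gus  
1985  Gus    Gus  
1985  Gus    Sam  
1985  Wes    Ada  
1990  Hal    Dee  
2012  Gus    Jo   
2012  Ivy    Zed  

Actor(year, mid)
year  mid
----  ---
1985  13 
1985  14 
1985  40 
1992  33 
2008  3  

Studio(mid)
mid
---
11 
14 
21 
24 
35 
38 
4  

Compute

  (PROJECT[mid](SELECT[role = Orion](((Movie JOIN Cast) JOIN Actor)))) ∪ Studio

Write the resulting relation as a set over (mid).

{11, 13, 14, 21, 24, 35, 38, 4, 40}

Movie ⋈ Cast (natural join on year): {(1985, Helix, Gus, Gus), (1985, Helix, Gus, Sam), (1985, Helix, Wes, Ada), (1985, Omega, Gus, Gus), (1985, Omega, Gus, Sam), (1985, Omega, Wes, Ada), (1985, Orion, Gus, Gus), (1985, Orion, Gus, Sam), (1985, Orion, Wes, Ada), (2012, Alpha, Gus, Jo), (2012, Alpha, Ivy, Zed), (2012, Orion, Gus, Jo), (2012, Orion, Ivy, Zed)}
(Movie JOIN Cast) ⋈ Actor (natural join on year): {(1985, Helix, Gus, Gus, 13), (1985, Helix, Gus, Gus, 14), (1985, Helix, Gus, Gus, 40), (1985, Helix, Gus, Sam, 13), (1985, Helix, Gus, Sam, 14), (1985, Helix, Gus, Sam, 40), (1985, Helix, Wes, Ada, 13), (1985, Helix, Wes, Ada, 14), (1985, Helix, Wes, Ada, 40), (1985, Omega, Gus, Gus, 13), (1985, Omega, Gus, Gus, 14), (1985, Omega, Gus, Gus, 40), (1985, Omega, Gus, Sam, 13), (1985, Omega, Gus, Sam, 14), (1985, Omega, Gus, Sam, 40), (1985, Omega, Wes, Ada, 13), (1985, Omega, Wes, Ada, 14), (1985, Omega, Wes, Ada, 40), (1985, Orion, Gus, Gus, 13), (1985, Orion, Gus, Gus, 14), (1985, Orion, Gus, Gus, 40), (1985, Orion, Gus, Sam, 13), (1985, Orion, Gus, Sam, 14), (1985, Orion, Gus, Sam, 40), (1985, Orion, Wes, Ada, 13), (1985, Orion, Wes, Ada, 14), (1985, Orion, Wes, Ada, 40)}
Apply σ_{role = Orion}; surviving tuples: {(1985, Orion, Gus, Gus, 13), (1985, Orion, Gus, Gus, 14), (1985, Orion, Gus, Gus, 40), (1985, Orion, Gus, Sam, 13), (1985, Orion, Gus, Sam, 14), (1985, Orion, Gus, Sam, 40), (1985, Orion, Wes, Ada, 13), (1985, Orion, Wes, Ada, 14), (1985, Orion, Wes, Ada, 40)}
π_{mid} gives {13, 14, 40} (6 duplicate(s) eliminated).
Union: {13, 14, 40} with {11, 14, 21, 24, 35, 38, 4} → {11, 13, 14, 21, 24, 35, 38, 4, 40}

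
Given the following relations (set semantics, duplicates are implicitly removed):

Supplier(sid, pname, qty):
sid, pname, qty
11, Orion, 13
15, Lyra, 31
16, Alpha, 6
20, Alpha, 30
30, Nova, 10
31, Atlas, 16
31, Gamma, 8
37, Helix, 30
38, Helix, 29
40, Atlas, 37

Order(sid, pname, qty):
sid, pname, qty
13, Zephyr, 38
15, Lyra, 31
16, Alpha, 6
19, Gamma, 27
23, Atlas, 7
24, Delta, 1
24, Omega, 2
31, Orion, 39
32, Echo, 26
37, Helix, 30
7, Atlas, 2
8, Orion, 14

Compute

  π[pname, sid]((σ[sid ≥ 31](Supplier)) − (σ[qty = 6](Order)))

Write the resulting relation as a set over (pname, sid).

{(Atlas, 31), (Atlas, 40), (Gamma, 31), (Helix, 37), (Helix, 38)}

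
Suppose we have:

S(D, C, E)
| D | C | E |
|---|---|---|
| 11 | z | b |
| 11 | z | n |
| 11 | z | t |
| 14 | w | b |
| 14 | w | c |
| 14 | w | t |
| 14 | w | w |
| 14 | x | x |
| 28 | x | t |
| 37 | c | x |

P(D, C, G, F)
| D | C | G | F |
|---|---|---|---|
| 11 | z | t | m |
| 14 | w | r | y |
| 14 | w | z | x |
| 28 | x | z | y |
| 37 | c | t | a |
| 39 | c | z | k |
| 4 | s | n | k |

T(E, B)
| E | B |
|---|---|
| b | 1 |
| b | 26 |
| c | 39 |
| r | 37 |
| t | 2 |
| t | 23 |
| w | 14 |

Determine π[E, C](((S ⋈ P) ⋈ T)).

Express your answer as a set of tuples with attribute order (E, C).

Joining S and P on D, C yields {(11, z, b, t, m), (11, z, n, t, m), (11, z, t, t, m), (14, w, b, r, y), (14, w, b, z, x), (14, w, c, r, y), (14, w, c, z, x), (14, w, t, r, y), (14, w, t, z, x), (14, w, w, r, y), (14, w, w, z, x), (28, x, t, z, y), (37, c, x, t, a)}.
Joining (S ⋈ P) and T on E yields {(11, z, b, t, m, 1), (11, z, b, t, m, 26), (11, z, t, t, m, 2), (11, z, t, t, m, 23), (14, w, b, r, y, 1), (14, w, b, r, y, 26), (14, w, b, z, x, 1), (14, w, b, z, x, 26), (14, w, c, r, y, 39), (14, w, c, z, x, 39), (14, w, t, r, y, 2), (14, w, t, r, y, 23), (14, w, t, z, x, 2), (14, w, t, z, x, 23), (14, w, w, r, y, 14), (14, w, w, z, x, 14), (28, x, t, z, y, 2), (28, x, t, z, y, 23)}.
π[E, C]: project onto (E, C) (11 duplicate(s) eliminated) → {(b, w), (b, z), (c, w), (t, w), (t, x), (t, z), (w, w)}

{(b, w), (b, z), (c, w), (t, w), (t, x), (t, z), (w, w)}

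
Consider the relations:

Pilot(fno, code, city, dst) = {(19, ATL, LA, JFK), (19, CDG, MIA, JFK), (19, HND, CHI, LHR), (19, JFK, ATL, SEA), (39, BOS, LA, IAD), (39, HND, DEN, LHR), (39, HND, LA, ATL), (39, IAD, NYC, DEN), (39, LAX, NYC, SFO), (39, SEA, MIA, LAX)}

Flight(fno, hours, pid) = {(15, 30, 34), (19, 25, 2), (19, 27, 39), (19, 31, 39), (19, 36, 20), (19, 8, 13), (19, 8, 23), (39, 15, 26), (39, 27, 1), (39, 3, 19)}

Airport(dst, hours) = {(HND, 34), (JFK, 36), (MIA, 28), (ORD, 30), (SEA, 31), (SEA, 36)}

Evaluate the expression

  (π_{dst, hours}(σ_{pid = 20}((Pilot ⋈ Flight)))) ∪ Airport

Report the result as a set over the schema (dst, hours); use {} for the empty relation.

{(HND, 34), (JFK, 36), (LHR, 36), (MIA, 28), (ORD, 30), (SEA, 31), (SEA, 36)}

Pilot ⋈ Flight (natural join on fno): {(19, ATL, LA, JFK, 25, 2), (19, ATL, LA, JFK, 27, 39), (19, ATL, LA, JFK, 31, 39), (19, ATL, LA, JFK, 36, 20), (19, ATL, LA, JFK, 8, 13), (19, ATL, LA, JFK, 8, 23), (19, CDG, MIA, JFK, 25, 2), (19, CDG, MIA, JFK, 27, 39), (19, CDG, MIA, JFK, 31, 39), (19, CDG, MIA, JFK, 36, 20), (19, CDG, MIA, JFK, 8, 13), (19, CDG, MIA, JFK, 8, 23), (19, HND, CHI, LHR, 25, 2), (19, HND, CHI, LHR, 27, 39), (19, HND, CHI, LHR, 31, 39), (19, HND, CHI, LHR, 36, 20), (19, HND, CHI, LHR, 8, 13), (19, HND, CHI, LHR, 8, 23), (19, JFK, ATL, SEA, 25, 2), (19, JFK, ATL, SEA, 27, 39), (19, JFK, ATL, SEA, 31, 39), (19, JFK, ATL, SEA, 36, 20), (19, JFK, ATL, SEA, 8, 13), (19, JFK, ATL, SEA, 8, 23), (39, BOS, LA, IAD, 15, 26), (39, BOS, LA, IAD, 27, 1), (39, BOS, LA, IAD, 3, 19), (39, HND, DEN, LHR, 15, 26), (39, HND, DEN, LHR, 27, 1), (39, HND, DEN, LHR, 3, 19), (39, HND, LA, ATL, 15, 26), (39, HND, LA, ATL, 27, 1), (39, HND, LA, ATL, 3, 19), (39, IAD, NYC, DEN, 15, 26), (39, IAD, NYC, DEN, 27, 1), (39, IAD, NYC, DEN, 3, 19), (39, LAX, NYC, SFO, 15, 26), (39, LAX, NYC, SFO, 27, 1), (39, LAX, NYC, SFO, 3, 19), (39, SEA, MIA, LAX, 15, 26), (39, SEA, MIA, LAX, 27, 1), (39, SEA, MIA, LAX, 3, 19)}
Apply σ_{pid = 20}; surviving tuples: {(19, ATL, LA, JFK, 36, 20), (19, CDG, MIA, JFK, 36, 20), (19, HND, CHI, LHR, 36, 20), (19, JFK, ATL, SEA, 36, 20)}
π_{dst, hours} gives {(JFK, 36), (LHR, 36), (SEA, 36)} (1 duplicate(s) eliminated).
Union: {(JFK, 36), (LHR, 36), (SEA, 36)} with {(HND, 34), (JFK, 36), (MIA, 28), (ORD, 30), (SEA, 31), (SEA, 36)} → {(HND, 34), (JFK, 36), (LHR, 36), (MIA, 28), (ORD, 30), (SEA, 31), (SEA, 36)}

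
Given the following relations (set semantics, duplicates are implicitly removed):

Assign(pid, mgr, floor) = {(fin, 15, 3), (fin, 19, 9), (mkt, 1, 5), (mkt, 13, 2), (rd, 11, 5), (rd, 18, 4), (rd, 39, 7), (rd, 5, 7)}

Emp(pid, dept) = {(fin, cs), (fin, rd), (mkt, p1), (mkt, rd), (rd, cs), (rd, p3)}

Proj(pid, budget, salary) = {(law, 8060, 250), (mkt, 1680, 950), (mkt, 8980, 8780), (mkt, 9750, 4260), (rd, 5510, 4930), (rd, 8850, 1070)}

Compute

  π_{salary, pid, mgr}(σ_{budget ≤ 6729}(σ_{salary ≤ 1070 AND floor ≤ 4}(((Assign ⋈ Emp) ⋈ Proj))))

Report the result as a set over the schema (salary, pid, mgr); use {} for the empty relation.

{(950, mkt, 13)}

Natural join on pid: {(fin, 15, 3, cs), (fin, 15, 3, rd), (fin, 19, 9, cs), (fin, 19, 9, rd), (mkt, 1, 5, p1), (mkt, 1, 5, rd), (mkt, 13, 2, p1), (mkt, 13, 2, rd), (rd, 11, 5, cs), (rd, 11, 5, p3), (rd, 18, 4, cs), (rd, 18, 4, p3), (rd, 39, 7, cs), (rd, 39, 7, p3), (rd, 5, 7, cs), (rd, 5, 7, p3)}
Natural join on pid: {(mkt, 1, 5, p1, 1680, 950), (mkt, 1, 5, p1, 8980, 8780), (mkt, 1, 5, p1, 9750, 4260), (mkt, 1, 5, rd, 1680, 950), (mkt, 1, 5, rd, 8980, 8780), (mkt, 1, 5, rd, 9750, 4260), (mkt, 13, 2, p1, 1680, 950), (mkt, 13, 2, p1, 8980, 8780), (mkt, 13, 2, p1, 9750, 4260), (mkt, 13, 2, rd, 1680, 950), (mkt, 13, 2, rd, 8980, 8780), (mkt, 13, 2, rd, 9750, 4260), (rd, 11, 5, cs, 5510, 4930), (rd, 11, 5, cs, 8850, 1070), (rd, 11, 5, p3, 5510, 4930), (rd, 11, 5, p3, 8850, 1070), (rd, 18, 4, cs, 5510, 4930), (rd, 18, 4, cs, 8850, 1070), (rd, 18, 4, p3, 5510, 4930), (rd, 18, 4, p3, 8850, 1070), (rd, 39, 7, cs, 5510, 4930), (rd, 39, 7, cs, 8850, 1070), (rd, 39, 7, p3, 5510, 4930), (rd, 39, 7, p3, 8850, 1070), (rd, 5, 7, cs, 5510, 4930), (rd, 5, 7, cs, 8850, 1070), (rd, 5, 7, p3, 5510, 4930), (rd, 5, 7, p3, 8850, 1070)}
Selection salary ≤ 1070 AND floor ≤ 4: {(mkt, 13, 2, p1, 1680, 950), (mkt, 13, 2, rd, 1680, 950), (rd, 18, 4, cs, 8850, 1070), (rd, 18, 4, p3, 8850, 1070)}
Selection budget ≤ 6729: {(mkt, 13, 2, p1, 1680, 950), (mkt, 13, 2, rd, 1680, 950)}
Projecting to salary, pid, mgr (1 duplicate(s) eliminated): {(950, mkt, 13)}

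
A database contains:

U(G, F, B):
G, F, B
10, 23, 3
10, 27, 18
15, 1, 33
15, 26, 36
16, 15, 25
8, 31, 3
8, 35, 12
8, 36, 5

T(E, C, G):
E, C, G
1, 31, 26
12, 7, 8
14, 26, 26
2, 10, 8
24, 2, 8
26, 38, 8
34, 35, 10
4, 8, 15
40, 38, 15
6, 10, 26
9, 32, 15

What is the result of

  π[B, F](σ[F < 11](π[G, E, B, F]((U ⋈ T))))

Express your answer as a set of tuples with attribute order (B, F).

{(33, 1)}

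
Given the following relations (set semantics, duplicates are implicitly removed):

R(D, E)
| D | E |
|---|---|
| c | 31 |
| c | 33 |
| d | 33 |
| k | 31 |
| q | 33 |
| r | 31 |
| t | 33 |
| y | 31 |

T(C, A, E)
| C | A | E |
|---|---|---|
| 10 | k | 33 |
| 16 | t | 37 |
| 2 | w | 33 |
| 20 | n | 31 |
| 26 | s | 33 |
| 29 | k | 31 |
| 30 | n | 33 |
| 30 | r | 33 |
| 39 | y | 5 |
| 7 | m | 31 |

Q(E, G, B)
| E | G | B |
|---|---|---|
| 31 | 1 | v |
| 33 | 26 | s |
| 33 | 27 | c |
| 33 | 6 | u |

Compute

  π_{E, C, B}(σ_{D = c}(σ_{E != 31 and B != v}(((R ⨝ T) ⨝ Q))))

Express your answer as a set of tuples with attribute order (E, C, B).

Natural join on E: {(c, 31, 20, n), (c, 31, 29, k), (c, 31, 7, m), (c, 33, 10, k), (c, 33, 2, w), (c, 33, 26, s), (c, 33, 30, n), (c, 33, 30, r), (d, 33, 10, k), (d, 33, 2, w), (d, 33, 26, s), (d, 33, 30, n), (d, 33, 30, r), (k, 31, 20, n), (k, 31, 29, k), (k, 31, 7, m), (q, 33, 10, k), (q, 33, 2, w), (q, 33, 26, s), (q, 33, 30, n), (q, 33, 30, r), (r, 31, 20, n), (r, 31, 29, k), (r, 31, 7, m), (t, 33, 10, k), (t, 33, 2, w), (t, 33, 26, s), (t, 33, 30, n), (t, 33, 30, r), (y, 31, 20, n), (y, 31, 29, k), (y, 31, 7, m)}
Natural join on E: {(c, 31, 20, n, 1, v), (c, 31, 29, k, 1, v), (c, 31, 7, m, 1, v), (c, 33, 10, k, 26, s), (c, 33, 10, k, 27, c), (c, 33, 10, k, 6, u), (c, 33, 2, w, 26, s), (c, 33, 2, w, 27, c), (c, 33, 2, w, 6, u), (c, 33, 26, s, 26, s), (c, 33, 26, s, 27, c), (c, 33, 26, s, 6, u), (c, 33, 30, n, 26, s), (c, 33, 30, n, 27, c), (c, 33, 30, n, 6, u), (c, 33, 30, r, 26, s), (c, 33, 30, r, 27, c), (c, 33, 30, r, 6, u), (d, 33, 10, k, 26, s), (d, 33, 10, k, 27, c), (d, 33, 10, k, 6, u), (d, 33, 2, w, 26, s), (d, 33, 2, w, 27, c), (d, 33, 2, w, 6, u), (d, 33, 26, s, 26, s), (d, 33, 26, s, 27, c), (d, 33, 26, s, 6, u), (d, 33, 30, n, 26, s), (d, 33, 30, n, 27, c), (d, 33, 30, n, 6, u), (d, 33, 30, r, 26, s), (d, 33, 30, r, 27, c), (d, 33, 30, r, 6, u), (k, 31, 20, n, 1, v), (k, 31, 29, k, 1, v), (k, 31, 7, m, 1, v), (q, 33, 10, k, 26, s), (q, 33, 10, k, 27, c), (q, 33, 10, k, 6, u), (q, 33, 2, w, 26, s), (q, 33, 2, w, 27, c), (q, 33, 2, w, 6, u), (q, 33, 26, s, 26, s), (q, 33, 26, s, 27, c), (q, 33, 26, s, 6, u), (q, 33, 30, n, 26, s), (q, 33, 30, n, 27, c), (q, 33, 30, n, 6, u), (q, 33, 30, r, 26, s), (q, 33, 30, r, 27, c), (q, 33, 30, r, 6, u), (r, 31, 20, n, 1, v), (r, 31, 29, k, 1, v), (r, 31, 7, m, 1, v), (t, 33, 10, k, 26, s), (t, 33, 10, k, 27, c), (t, 33, 10, k, 6, u), (t, 33, 2, w, 26, s), (t, 33, 2, w, 27, c), (t, 33, 2, w, 6, u), (t, 33, 26, s, 26, s), (t, 33, 26, s, 27, c), (t, 33, 26, s, 6, u), (t, 33, 30, n, 26, s), (t, 33, 30, n, 27, c), (t, 33, 30, n, 6, u), (t, 33, 30, r, 26, s), (t, 33, 30, r, 27, c), (t, 33, 30, r, 6, u), (y, 31, 20, n, 1, v), (y, 31, 29, k, 1, v), (y, 31, 7, m, 1, v)}
Selection E != 31 and B != v: {(c, 33, 10, k, 26, s), (c, 33, 10, k, 27, c), (c, 33, 10, k, 6, u), (c, 33, 2, w, 26, s), (c, 33, 2, w, 27, c), (c, 33, 2, w, 6, u), (c, 33, 26, s, 26, s), (c, 33, 26, s, 27, c), (c, 33, 26, s, 6, u), (c, 33, 30, n, 26, s), (c, 33, 30, n, 27, c), (c, 33, 30, n, 6, u), (c, 33, 30, r, 26, s), (c, 33, 30, r, 27, c), (c, 33, 30, r, 6, u), (d, 33, 10, k, 26, s), (d, 33, 10, k, 27, c), (d, 33, 10, k, 6, u), (d, 33, 2, w, 26, s), (d, 33, 2, w, 27, c), (d, 33, 2, w, 6, u), (d, 33, 26, s, 26, s), (d, 33, 26, s, 27, c), (d, 33, 26, s, 6, u), (d, 33, 30, n, 26, s), (d, 33, 30, n, 27, c), (d, 33, 30, n, 6, u), (d, 33, 30, r, 26, s), (d, 33, 30, r, 27, c), (d, 33, 30, r, 6, u), (q, 33, 10, k, 26, s), (q, 33, 10, k, 27, c), (q, 33, 10, k, 6, u), (q, 33, 2, w, 26, s), (q, 33, 2, w, 27, c), (q, 33, 2, w, 6, u), (q, 33, 26, s, 26, s), (q, 33, 26, s, 27, c), (q, 33, 26, s, 6, u), (q, 33, 30, n, 26, s), (q, 33, 30, n, 27, c), (q, 33, 30, n, 6, u), (q, 33, 30, r, 26, s), (q, 33, 30, r, 27, c), (q, 33, 30, r, 6, u), (t, 33, 10, k, 26, s), (t, 33, 10, k, 27, c), (t, 33, 10, k, 6, u), (t, 33, 2, w, 26, s), (t, 33, 2, w, 27, c), (t, 33, 2, w, 6, u), (t, 33, 26, s, 26, s), (t, 33, 26, s, 27, c), (t, 33, 26, s, 6, u), (t, 33, 30, n, 26, s), (t, 33, 30, n, 27, c), (t, 33, 30, n, 6, u), (t, 33, 30, r, 26, s), (t, 33, 30, r, 27, c), (t, 33, 30, r, 6, u)}
Selection D = c: {(c, 33, 10, k, 26, s), (c, 33, 10, k, 27, c), (c, 33, 10, k, 6, u), (c, 33, 2, w, 26, s), (c, 33, 2, w, 27, c), (c, 33, 2, w, 6, u), (c, 33, 26, s, 26, s), (c, 33, 26, s, 27, c), (c, 33, 26, s, 6, u), (c, 33, 30, n, 26, s), (c, 33, 30, n, 27, c), (c, 33, 30, n, 6, u), (c, 33, 30, r, 26, s), (c, 33, 30, r, 27, c), (c, 33, 30, r, 6, u)}
π_{E, C, B} gives {(33, 10, c), (33, 10, s), (33, 10, u), (33, 2, c), (33, 2, s), (33, 2, u), (33, 26, c), (33, 26, s), (33, 26, u), (33, 30, c), (33, 30, s), (33, 30, u)} (3 duplicate(s) eliminated).

{(33, 10, c), (33, 10, s), (33, 10, u), (33, 2, c), (33, 2, s), (33, 2, u), (33, 26, c), (33, 26, s), (33, 26, u), (33, 30, c), (33, 30, s), (33, 30, u)}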